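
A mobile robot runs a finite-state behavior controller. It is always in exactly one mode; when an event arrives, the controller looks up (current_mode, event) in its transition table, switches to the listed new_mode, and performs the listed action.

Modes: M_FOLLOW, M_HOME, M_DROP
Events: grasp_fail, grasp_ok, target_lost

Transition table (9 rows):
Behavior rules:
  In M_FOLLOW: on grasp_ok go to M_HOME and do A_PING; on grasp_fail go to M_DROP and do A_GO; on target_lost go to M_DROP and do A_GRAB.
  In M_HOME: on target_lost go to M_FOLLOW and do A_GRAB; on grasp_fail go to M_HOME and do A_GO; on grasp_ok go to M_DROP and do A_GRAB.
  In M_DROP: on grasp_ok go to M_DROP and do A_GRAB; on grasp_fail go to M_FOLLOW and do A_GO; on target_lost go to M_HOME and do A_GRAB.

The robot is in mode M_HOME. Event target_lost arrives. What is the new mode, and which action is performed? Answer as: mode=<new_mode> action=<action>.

current mode = M_HOME; filter table to that mode:
  (M_HOME, target_lost) → (M_FOLLOW, A_GRAB)  ← event matches
  (M_HOME, grasp_fail) → (M_HOME, A_GO)
  (M_HOME, grasp_ok) → (M_DROP, A_GRAB)
event = target_lost selects (M_FOLLOW, A_GRAB)

mode=M_FOLLOW action=A_GRAB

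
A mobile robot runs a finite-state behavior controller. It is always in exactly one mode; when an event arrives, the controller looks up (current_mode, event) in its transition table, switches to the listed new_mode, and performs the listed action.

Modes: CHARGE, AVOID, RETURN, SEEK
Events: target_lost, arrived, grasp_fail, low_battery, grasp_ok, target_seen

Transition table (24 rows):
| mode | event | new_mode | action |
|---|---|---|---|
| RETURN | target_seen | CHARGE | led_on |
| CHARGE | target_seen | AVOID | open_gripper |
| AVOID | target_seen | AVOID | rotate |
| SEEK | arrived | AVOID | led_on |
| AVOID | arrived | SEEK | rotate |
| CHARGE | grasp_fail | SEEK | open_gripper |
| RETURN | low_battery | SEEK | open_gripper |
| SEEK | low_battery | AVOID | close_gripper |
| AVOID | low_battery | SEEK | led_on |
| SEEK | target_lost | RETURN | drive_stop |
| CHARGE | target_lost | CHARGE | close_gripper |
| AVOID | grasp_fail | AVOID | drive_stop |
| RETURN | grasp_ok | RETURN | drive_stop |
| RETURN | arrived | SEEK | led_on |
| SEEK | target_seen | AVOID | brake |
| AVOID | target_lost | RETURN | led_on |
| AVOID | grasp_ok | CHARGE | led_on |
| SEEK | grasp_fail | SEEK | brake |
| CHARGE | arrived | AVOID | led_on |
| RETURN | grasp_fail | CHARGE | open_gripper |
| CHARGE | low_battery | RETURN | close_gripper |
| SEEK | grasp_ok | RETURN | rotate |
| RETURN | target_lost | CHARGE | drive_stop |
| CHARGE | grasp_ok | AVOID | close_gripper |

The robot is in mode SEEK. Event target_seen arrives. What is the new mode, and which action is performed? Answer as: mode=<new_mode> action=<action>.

mode=AVOID action=brake

current mode = SEEK; filter table to that mode:
  (SEEK, arrived) → (AVOID, led_on)
  (SEEK, low_battery) → (AVOID, close_gripper)
  (SEEK, target_lost) → (RETURN, drive_stop)
  (SEEK, target_seen) → (AVOID, brake)  ← event matches
  (SEEK, grasp_fail) → (SEEK, brake)
  (SEEK, grasp_ok) → (RETURN, rotate)
event = target_seen selects (AVOID, brake)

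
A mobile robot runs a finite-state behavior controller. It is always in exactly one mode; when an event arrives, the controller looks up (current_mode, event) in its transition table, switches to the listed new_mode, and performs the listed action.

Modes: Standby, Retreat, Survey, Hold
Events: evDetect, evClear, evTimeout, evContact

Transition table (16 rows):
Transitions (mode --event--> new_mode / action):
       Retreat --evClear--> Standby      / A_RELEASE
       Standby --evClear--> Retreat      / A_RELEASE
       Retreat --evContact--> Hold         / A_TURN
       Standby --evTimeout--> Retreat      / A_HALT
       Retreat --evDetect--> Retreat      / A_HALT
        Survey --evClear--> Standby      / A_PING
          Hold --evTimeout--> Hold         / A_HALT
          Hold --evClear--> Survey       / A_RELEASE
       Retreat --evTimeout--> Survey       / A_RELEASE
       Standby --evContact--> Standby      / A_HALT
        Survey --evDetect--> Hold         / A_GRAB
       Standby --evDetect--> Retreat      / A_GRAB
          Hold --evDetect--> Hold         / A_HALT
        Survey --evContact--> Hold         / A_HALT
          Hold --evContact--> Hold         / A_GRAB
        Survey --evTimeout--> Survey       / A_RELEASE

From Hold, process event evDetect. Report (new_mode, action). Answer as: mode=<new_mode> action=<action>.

mode=Hold action=A_HALT

current mode = Hold; filter table to that mode:
  (Hold, evTimeout) → (Hold, A_HALT)
  (Hold, evClear) → (Survey, A_RELEASE)
  (Hold, evDetect) → (Hold, A_HALT)  ← event matches
  (Hold, evContact) → (Hold, A_GRAB)
event = evDetect selects (Hold, A_HALT)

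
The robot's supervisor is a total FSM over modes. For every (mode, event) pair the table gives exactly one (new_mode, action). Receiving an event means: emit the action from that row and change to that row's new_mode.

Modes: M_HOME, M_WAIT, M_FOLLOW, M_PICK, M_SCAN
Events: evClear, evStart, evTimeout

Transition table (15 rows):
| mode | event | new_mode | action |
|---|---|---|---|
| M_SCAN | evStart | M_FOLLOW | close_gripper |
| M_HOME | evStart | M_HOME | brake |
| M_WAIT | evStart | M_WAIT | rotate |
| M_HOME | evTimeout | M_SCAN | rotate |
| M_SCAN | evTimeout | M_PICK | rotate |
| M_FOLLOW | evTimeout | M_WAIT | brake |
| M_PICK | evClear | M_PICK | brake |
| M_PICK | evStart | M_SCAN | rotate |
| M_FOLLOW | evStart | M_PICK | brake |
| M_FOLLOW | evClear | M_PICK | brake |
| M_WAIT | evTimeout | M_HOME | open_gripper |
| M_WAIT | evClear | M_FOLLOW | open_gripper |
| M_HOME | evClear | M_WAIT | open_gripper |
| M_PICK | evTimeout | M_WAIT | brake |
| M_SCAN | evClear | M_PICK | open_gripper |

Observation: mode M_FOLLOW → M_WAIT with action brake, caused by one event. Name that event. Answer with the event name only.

evTimeout

try evClear: (M_FOLLOW, evClear) → (M_PICK, brake)
try evStart: (M_FOLLOW, evStart) → (M_PICK, brake)
try evTimeout: (M_FOLLOW, evTimeout) → (M_WAIT, brake)  ← matches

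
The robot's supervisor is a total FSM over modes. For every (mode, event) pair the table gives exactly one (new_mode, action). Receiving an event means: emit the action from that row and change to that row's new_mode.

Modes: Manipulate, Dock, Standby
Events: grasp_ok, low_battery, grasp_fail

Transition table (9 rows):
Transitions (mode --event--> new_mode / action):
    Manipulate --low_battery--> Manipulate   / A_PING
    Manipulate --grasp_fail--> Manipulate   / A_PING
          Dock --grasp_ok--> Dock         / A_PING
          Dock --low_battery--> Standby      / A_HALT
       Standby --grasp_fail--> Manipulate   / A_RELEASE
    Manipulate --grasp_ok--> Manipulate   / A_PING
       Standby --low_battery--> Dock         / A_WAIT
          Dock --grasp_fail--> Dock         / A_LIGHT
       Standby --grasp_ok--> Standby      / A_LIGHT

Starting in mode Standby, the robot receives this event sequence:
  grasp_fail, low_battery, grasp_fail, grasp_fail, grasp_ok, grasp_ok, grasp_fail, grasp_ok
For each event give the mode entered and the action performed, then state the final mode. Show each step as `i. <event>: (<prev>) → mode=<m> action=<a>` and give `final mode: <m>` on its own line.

1. grasp_fail: (Standby) → mode=Manipulate action=A_RELEASE
2. low_battery: (Manipulate) → mode=Manipulate action=A_PING
3. grasp_fail: (Manipulate) → mode=Manipulate action=A_PING
4. grasp_fail: (Manipulate) → mode=Manipulate action=A_PING
5. grasp_ok: (Manipulate) → mode=Manipulate action=A_PING
6. grasp_ok: (Manipulate) → mode=Manipulate action=A_PING
7. grasp_fail: (Manipulate) → mode=Manipulate action=A_PING
8. grasp_ok: (Manipulate) → mode=Manipulate action=A_PING

final mode: Manipulate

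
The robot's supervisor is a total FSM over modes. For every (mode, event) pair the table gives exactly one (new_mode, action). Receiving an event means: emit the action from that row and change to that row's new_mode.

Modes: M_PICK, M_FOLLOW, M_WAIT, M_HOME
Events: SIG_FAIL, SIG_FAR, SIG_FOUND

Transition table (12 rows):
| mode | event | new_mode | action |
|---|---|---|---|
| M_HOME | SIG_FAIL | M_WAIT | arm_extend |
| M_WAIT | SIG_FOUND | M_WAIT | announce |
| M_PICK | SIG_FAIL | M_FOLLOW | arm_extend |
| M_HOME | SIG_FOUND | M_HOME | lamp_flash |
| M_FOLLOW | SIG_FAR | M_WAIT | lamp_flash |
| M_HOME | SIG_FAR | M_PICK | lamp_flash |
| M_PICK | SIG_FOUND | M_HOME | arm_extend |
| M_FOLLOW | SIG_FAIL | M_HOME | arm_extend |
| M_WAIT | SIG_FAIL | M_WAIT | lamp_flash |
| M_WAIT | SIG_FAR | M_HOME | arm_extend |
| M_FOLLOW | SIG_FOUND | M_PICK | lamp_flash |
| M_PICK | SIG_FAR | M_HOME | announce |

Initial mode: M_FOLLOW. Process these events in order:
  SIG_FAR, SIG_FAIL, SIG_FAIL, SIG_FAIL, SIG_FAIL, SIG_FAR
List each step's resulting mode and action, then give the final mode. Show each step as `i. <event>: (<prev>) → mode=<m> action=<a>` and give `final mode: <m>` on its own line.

1. SIG_FAR: (M_FOLLOW) → mode=M_WAIT action=lamp_flash
2. SIG_FAIL: (M_WAIT) → mode=M_WAIT action=lamp_flash
3. SIG_FAIL: (M_WAIT) → mode=M_WAIT action=lamp_flash
4. SIG_FAIL: (M_WAIT) → mode=M_WAIT action=lamp_flash
5. SIG_FAIL: (M_WAIT) → mode=M_WAIT action=lamp_flash
6. SIG_FAR: (M_WAIT) → mode=M_HOME action=arm_extend

final mode: M_HOME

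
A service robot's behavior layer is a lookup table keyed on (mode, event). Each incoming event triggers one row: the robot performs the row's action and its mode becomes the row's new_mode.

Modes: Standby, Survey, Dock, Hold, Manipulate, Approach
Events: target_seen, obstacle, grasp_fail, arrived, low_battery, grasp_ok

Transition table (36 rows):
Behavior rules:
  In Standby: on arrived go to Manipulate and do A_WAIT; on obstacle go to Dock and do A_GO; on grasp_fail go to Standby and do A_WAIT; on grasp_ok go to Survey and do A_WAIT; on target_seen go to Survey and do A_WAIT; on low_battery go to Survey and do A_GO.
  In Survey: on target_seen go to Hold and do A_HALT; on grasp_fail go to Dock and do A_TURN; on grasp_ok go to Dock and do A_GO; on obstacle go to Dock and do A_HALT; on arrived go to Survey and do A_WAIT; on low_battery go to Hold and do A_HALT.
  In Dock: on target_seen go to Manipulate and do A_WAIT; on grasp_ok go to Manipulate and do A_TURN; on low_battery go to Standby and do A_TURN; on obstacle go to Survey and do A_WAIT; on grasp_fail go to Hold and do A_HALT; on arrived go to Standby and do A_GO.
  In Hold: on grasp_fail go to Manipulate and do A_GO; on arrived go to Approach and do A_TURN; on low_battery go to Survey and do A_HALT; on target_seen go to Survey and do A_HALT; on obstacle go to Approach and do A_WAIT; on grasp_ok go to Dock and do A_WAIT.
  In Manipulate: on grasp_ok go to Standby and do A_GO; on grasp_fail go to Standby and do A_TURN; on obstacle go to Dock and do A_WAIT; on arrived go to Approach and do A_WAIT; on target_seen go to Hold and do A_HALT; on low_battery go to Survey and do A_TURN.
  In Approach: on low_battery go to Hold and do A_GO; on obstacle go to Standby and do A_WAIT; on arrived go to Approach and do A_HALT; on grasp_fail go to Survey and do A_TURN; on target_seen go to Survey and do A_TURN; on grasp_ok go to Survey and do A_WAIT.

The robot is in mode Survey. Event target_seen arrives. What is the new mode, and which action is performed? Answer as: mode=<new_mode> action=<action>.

current mode = Survey; filter table to that mode:
  (Survey, target_seen) → (Hold, A_HALT)  ← event matches
  (Survey, grasp_fail) → (Dock, A_TURN)
  (Survey, grasp_ok) → (Dock, A_GO)
  (Survey, obstacle) → (Dock, A_HALT)
  (Survey, arrived) → (Survey, A_WAIT)
  (Survey, low_battery) → (Hold, A_HALT)
event = target_seen selects (Hold, A_HALT)

mode=Hold action=A_HALT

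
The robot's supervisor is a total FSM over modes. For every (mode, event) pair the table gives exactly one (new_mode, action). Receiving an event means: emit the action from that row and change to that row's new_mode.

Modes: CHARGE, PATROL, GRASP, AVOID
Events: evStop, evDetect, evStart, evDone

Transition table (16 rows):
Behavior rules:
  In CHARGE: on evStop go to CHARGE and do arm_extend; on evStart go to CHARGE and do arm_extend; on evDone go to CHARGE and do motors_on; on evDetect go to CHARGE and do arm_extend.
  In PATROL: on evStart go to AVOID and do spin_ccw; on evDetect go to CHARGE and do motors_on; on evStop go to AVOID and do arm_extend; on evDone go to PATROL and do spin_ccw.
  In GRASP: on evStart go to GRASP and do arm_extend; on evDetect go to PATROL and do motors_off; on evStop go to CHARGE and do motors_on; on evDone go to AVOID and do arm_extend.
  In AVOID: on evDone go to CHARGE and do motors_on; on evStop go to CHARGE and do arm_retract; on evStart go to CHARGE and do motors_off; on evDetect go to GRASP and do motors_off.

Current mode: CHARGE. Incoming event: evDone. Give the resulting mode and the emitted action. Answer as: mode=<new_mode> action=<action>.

mode=CHARGE action=motors_on

current mode = CHARGE; filter table to that mode:
  (CHARGE, evStop) → (CHARGE, arm_extend)
  (CHARGE, evStart) → (CHARGE, arm_extend)
  (CHARGE, evDone) → (CHARGE, motors_on)  ← event matches
  (CHARGE, evDetect) → (CHARGE, arm_extend)
event = evDone selects (CHARGE, motors_on)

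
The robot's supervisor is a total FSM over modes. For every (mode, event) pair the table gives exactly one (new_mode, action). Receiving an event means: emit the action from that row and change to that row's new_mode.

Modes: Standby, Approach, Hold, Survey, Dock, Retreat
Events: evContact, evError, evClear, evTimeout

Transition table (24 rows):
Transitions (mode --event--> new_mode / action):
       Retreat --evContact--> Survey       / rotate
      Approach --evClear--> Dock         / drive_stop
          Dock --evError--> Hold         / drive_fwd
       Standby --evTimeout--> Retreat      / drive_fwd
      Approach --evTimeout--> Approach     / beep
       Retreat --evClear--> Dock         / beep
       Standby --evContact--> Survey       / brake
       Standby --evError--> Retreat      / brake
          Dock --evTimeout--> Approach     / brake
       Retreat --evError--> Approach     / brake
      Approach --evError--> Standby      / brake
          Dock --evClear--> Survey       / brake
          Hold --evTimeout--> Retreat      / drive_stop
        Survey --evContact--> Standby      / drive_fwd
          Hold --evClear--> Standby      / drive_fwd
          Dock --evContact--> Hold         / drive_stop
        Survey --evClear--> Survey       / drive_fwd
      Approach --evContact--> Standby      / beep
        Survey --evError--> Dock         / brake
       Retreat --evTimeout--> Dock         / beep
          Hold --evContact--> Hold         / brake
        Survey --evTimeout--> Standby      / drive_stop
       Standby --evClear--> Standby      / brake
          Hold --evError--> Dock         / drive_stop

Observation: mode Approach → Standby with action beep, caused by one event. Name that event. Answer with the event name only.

try evContact: (Approach, evContact) → (Standby, beep)  ← matches
try evError: (Approach, evError) → (Standby, brake)
try evClear: (Approach, evClear) → (Dock, drive_stop)
try evTimeout: (Approach, evTimeout) → (Approach, beep)

evContact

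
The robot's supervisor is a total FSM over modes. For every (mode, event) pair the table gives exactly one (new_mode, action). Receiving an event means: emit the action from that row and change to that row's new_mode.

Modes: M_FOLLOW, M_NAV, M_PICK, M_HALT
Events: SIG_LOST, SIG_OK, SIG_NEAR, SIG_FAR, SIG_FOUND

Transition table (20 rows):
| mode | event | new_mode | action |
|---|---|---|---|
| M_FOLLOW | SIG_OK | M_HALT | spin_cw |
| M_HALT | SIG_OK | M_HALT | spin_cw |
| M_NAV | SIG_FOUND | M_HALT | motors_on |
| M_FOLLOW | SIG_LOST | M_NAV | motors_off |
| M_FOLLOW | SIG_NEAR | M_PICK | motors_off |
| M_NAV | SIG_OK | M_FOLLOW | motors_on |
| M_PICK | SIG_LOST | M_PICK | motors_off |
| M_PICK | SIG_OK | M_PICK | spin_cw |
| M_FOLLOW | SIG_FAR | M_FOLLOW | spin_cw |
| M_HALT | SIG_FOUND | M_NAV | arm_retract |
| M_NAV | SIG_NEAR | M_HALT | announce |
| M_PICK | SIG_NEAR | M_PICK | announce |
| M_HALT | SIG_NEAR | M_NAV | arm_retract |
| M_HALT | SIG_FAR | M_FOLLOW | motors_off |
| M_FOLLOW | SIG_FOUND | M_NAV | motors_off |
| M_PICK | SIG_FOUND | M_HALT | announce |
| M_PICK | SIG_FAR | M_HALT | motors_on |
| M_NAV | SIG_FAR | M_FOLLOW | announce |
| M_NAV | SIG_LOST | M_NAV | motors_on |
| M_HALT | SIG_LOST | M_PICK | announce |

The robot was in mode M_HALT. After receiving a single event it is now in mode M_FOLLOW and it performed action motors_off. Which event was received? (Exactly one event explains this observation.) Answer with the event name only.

try SIG_LOST: (M_HALT, SIG_LOST) → (M_PICK, announce)
try SIG_OK: (M_HALT, SIG_OK) → (M_HALT, spin_cw)
try SIG_NEAR: (M_HALT, SIG_NEAR) → (M_NAV, arm_retract)
try SIG_FAR: (M_HALT, SIG_FAR) → (M_FOLLOW, motors_off)  ← matches
try SIG_FOUND: (M_HALT, SIG_FOUND) → (M_NAV, arm_retract)

SIG_FAR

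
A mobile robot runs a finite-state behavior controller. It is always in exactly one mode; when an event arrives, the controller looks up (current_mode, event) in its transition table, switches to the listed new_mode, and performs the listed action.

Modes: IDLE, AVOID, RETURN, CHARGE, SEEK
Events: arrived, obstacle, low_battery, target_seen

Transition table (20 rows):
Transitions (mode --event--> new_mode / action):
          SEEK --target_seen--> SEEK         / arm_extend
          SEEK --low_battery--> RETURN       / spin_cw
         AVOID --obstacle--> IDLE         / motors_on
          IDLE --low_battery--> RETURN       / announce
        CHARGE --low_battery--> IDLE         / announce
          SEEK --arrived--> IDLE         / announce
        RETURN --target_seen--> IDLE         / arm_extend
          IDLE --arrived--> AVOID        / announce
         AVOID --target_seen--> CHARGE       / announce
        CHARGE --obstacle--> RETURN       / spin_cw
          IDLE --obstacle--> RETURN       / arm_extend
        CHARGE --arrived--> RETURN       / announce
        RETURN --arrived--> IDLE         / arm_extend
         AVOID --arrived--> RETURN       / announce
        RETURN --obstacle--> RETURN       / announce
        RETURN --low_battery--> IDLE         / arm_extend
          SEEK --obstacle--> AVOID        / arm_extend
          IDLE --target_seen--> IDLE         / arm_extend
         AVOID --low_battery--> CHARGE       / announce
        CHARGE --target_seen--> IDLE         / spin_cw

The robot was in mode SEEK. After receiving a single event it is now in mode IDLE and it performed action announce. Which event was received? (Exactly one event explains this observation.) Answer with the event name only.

arrived

try arrived: (SEEK, arrived) → (IDLE, announce)  ← matches
try obstacle: (SEEK, obstacle) → (AVOID, arm_extend)
try low_battery: (SEEK, low_battery) → (RETURN, spin_cw)
try target_seen: (SEEK, target_seen) → (SEEK, arm_extend)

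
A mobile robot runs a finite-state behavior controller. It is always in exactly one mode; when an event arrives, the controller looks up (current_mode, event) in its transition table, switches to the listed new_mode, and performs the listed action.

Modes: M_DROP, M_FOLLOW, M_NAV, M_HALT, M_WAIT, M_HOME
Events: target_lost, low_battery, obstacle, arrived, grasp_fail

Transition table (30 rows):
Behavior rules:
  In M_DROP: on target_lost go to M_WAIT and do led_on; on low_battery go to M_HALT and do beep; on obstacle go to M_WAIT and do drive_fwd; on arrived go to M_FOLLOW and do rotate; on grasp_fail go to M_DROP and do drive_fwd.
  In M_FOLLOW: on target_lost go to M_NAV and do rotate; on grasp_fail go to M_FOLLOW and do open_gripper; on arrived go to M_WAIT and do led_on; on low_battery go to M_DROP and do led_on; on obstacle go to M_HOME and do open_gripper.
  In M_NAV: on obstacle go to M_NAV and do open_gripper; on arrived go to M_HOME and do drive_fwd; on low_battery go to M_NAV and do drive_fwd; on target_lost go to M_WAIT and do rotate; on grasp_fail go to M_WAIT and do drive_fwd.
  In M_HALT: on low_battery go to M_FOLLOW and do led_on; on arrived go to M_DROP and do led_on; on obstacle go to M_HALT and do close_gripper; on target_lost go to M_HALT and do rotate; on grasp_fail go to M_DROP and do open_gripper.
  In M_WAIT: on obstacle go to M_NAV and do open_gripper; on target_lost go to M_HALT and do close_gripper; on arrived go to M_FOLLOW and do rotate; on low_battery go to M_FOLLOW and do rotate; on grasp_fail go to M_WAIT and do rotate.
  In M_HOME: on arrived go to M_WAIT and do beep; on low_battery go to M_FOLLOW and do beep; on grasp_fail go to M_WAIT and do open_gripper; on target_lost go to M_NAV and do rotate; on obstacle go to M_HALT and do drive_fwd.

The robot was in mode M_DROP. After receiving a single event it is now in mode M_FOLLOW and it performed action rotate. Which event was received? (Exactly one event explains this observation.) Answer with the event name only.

arrived

try target_lost: (M_DROP, target_lost) → (M_WAIT, led_on)
try low_battery: (M_DROP, low_battery) → (M_HALT, beep)
try obstacle: (M_DROP, obstacle) → (M_WAIT, drive_fwd)
try arrived: (M_DROP, arrived) → (M_FOLLOW, rotate)  ← matches
try grasp_fail: (M_DROP, grasp_fail) → (M_DROP, drive_fwd)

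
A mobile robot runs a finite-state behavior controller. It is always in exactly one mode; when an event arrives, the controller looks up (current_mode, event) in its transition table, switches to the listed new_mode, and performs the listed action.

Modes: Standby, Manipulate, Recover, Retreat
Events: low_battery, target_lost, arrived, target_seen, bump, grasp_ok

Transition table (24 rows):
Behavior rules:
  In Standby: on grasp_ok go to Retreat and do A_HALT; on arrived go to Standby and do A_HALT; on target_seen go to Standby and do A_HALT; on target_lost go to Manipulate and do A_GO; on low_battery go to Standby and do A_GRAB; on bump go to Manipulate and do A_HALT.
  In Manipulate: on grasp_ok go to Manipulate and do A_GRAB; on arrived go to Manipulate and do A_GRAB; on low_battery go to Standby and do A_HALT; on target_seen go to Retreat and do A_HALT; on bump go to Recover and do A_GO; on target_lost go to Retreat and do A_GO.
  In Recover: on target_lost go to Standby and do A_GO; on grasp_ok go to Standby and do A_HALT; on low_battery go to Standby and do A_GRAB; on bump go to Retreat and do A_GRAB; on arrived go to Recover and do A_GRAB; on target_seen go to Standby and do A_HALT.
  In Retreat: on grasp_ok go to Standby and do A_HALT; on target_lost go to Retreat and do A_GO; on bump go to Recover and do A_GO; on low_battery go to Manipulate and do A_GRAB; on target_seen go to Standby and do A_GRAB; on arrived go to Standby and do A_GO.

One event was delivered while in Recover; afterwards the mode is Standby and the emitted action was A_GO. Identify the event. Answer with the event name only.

target_lost

try low_battery: (Recover, low_battery) → (Standby, A_GRAB)
try target_lost: (Recover, target_lost) → (Standby, A_GO)  ← matches
try arrived: (Recover, arrived) → (Recover, A_GRAB)
try target_seen: (Recover, target_seen) → (Standby, A_HALT)
try bump: (Recover, bump) → (Retreat, A_GRAB)
try grasp_ok: (Recover, grasp_ok) → (Standby, A_HALT)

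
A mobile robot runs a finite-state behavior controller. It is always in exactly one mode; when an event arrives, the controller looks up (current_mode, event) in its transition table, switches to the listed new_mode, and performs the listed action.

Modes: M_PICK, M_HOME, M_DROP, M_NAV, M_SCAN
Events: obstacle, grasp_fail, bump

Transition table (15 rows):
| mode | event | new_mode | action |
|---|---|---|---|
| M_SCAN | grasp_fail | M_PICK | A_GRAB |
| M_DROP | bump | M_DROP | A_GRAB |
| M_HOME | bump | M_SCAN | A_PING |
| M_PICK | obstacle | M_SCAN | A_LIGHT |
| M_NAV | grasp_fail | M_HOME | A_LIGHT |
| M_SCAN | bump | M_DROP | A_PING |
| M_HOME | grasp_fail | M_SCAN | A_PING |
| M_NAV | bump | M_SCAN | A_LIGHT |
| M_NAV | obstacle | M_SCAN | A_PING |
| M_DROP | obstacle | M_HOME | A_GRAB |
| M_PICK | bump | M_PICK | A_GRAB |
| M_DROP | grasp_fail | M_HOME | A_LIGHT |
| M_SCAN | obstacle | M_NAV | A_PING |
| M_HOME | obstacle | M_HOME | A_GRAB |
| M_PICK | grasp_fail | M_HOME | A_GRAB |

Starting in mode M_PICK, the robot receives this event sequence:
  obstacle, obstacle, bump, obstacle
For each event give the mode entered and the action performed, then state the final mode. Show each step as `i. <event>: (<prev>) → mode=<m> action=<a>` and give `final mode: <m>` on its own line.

final mode: M_NAV

1. obstacle: (M_PICK) → mode=M_SCAN action=A_LIGHT
2. obstacle: (M_SCAN) → mode=M_NAV action=A_PING
3. bump: (M_NAV) → mode=M_SCAN action=A_LIGHT
4. obstacle: (M_SCAN) → mode=M_NAV action=A_PING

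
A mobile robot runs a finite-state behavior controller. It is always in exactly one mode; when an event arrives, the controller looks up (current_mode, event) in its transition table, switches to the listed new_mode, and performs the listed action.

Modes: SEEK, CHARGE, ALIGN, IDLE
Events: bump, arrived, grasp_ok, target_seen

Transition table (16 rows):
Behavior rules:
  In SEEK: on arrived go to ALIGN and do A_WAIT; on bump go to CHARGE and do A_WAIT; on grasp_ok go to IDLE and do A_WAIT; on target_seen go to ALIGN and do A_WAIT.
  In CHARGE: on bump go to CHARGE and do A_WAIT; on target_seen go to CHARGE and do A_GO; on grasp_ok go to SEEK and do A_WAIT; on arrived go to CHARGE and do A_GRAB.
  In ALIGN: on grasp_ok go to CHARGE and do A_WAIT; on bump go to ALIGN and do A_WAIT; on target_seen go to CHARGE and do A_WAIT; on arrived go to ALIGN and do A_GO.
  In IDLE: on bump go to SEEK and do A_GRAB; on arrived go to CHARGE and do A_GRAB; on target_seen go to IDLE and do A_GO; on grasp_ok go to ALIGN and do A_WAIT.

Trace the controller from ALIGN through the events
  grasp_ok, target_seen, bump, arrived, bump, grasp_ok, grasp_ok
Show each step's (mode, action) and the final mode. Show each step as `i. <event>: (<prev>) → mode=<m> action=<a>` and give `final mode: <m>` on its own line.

1. grasp_ok: (ALIGN) → mode=CHARGE action=A_WAIT
2. target_seen: (CHARGE) → mode=CHARGE action=A_GO
3. bump: (CHARGE) → mode=CHARGE action=A_WAIT
4. arrived: (CHARGE) → mode=CHARGE action=A_GRAB
5. bump: (CHARGE) → mode=CHARGE action=A_WAIT
6. grasp_ok: (CHARGE) → mode=SEEK action=A_WAIT
7. grasp_ok: (SEEK) → mode=IDLE action=A_WAIT

final mode: IDLE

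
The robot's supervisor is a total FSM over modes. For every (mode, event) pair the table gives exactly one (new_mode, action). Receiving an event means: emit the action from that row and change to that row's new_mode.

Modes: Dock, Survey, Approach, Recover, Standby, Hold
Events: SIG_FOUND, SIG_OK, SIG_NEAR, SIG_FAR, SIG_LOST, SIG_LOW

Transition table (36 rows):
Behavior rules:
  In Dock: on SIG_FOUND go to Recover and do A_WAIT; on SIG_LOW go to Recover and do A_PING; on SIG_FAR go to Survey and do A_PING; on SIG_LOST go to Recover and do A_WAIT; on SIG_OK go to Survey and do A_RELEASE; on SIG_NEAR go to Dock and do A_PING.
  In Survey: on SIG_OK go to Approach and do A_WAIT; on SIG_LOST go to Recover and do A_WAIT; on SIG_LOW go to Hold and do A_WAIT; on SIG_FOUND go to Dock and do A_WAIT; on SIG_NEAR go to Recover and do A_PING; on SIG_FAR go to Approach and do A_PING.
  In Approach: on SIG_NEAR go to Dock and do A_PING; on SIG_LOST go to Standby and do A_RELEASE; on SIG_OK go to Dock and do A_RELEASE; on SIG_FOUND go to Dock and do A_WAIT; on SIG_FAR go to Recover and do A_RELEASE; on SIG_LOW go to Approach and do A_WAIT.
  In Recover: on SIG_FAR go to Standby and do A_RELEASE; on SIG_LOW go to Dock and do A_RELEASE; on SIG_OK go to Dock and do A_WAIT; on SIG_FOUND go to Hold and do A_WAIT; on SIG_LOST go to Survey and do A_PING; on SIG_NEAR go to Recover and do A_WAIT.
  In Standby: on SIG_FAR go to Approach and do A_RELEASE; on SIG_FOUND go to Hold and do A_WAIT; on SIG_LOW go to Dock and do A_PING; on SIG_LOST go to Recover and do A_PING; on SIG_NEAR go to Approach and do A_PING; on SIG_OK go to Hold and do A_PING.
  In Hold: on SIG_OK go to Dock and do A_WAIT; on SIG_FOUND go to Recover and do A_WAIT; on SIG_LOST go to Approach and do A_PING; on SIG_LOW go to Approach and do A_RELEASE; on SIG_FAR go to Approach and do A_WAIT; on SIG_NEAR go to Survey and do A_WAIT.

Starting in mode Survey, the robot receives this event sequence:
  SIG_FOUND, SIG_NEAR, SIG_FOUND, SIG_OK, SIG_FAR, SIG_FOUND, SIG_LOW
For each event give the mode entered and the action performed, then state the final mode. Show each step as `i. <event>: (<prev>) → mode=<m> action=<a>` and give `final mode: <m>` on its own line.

final mode: Recover

1. SIG_FOUND: (Survey) → mode=Dock action=A_WAIT
2. SIG_NEAR: (Dock) → mode=Dock action=A_PING
3. SIG_FOUND: (Dock) → mode=Recover action=A_WAIT
4. SIG_OK: (Recover) → mode=Dock action=A_WAIT
5. SIG_FAR: (Dock) → mode=Survey action=A_PING
6. SIG_FOUND: (Survey) → mode=Dock action=A_WAIT
7. SIG_LOW: (Dock) → mode=Recover action=A_PING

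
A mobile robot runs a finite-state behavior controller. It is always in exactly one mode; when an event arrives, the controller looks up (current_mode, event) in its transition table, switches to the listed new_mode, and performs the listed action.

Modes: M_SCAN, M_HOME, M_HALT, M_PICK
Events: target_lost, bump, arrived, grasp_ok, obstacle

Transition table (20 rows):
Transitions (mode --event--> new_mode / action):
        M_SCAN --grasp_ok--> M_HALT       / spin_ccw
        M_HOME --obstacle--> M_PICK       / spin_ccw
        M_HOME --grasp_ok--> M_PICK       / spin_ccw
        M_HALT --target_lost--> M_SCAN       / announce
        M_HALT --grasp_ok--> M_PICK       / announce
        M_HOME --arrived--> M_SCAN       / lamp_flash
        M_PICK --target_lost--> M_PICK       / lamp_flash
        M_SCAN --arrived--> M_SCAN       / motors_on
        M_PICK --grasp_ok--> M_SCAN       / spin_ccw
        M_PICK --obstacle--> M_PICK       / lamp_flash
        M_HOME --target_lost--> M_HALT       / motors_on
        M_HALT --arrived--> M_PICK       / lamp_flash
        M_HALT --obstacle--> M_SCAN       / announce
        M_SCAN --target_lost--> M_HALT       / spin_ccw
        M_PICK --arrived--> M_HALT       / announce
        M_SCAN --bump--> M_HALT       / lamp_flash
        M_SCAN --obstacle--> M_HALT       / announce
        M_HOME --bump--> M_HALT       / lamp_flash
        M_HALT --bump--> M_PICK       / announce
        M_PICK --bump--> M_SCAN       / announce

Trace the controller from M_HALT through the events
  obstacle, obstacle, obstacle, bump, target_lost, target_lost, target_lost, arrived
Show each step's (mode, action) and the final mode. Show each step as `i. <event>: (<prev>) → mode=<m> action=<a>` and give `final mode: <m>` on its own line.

final mode: M_SCAN

1. obstacle: (M_HALT) → mode=M_SCAN action=announce
2. obstacle: (M_SCAN) → mode=M_HALT action=announce
3. obstacle: (M_HALT) → mode=M_SCAN action=announce
4. bump: (M_SCAN) → mode=M_HALT action=lamp_flash
5. target_lost: (M_HALT) → mode=M_SCAN action=announce
6. target_lost: (M_SCAN) → mode=M_HALT action=spin_ccw
7. target_lost: (M_HALT) → mode=M_SCAN action=announce
8. arrived: (M_SCAN) → mode=M_SCAN action=motors_on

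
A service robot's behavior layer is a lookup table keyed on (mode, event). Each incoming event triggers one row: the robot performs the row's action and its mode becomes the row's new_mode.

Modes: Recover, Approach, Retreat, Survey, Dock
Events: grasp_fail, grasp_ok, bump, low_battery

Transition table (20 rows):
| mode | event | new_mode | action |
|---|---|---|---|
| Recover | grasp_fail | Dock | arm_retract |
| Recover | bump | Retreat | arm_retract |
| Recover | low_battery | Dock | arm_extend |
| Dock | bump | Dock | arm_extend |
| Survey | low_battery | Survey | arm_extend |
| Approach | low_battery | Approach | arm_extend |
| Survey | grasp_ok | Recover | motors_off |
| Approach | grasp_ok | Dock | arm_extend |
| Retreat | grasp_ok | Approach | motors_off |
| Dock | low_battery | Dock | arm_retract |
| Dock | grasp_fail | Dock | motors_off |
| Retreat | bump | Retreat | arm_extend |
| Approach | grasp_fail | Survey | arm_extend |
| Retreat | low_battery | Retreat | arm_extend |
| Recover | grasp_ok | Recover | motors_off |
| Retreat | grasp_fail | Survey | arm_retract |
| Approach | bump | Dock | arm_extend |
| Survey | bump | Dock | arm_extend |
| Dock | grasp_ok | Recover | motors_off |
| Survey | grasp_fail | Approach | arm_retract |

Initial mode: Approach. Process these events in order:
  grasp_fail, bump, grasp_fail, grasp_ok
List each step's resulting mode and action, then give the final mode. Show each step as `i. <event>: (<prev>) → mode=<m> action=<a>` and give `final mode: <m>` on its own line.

1. grasp_fail: (Approach) → mode=Survey action=arm_extend
2. bump: (Survey) → mode=Dock action=arm_extend
3. grasp_fail: (Dock) → mode=Dock action=motors_off
4. grasp_ok: (Dock) → mode=Recover action=motors_off

final mode: Recover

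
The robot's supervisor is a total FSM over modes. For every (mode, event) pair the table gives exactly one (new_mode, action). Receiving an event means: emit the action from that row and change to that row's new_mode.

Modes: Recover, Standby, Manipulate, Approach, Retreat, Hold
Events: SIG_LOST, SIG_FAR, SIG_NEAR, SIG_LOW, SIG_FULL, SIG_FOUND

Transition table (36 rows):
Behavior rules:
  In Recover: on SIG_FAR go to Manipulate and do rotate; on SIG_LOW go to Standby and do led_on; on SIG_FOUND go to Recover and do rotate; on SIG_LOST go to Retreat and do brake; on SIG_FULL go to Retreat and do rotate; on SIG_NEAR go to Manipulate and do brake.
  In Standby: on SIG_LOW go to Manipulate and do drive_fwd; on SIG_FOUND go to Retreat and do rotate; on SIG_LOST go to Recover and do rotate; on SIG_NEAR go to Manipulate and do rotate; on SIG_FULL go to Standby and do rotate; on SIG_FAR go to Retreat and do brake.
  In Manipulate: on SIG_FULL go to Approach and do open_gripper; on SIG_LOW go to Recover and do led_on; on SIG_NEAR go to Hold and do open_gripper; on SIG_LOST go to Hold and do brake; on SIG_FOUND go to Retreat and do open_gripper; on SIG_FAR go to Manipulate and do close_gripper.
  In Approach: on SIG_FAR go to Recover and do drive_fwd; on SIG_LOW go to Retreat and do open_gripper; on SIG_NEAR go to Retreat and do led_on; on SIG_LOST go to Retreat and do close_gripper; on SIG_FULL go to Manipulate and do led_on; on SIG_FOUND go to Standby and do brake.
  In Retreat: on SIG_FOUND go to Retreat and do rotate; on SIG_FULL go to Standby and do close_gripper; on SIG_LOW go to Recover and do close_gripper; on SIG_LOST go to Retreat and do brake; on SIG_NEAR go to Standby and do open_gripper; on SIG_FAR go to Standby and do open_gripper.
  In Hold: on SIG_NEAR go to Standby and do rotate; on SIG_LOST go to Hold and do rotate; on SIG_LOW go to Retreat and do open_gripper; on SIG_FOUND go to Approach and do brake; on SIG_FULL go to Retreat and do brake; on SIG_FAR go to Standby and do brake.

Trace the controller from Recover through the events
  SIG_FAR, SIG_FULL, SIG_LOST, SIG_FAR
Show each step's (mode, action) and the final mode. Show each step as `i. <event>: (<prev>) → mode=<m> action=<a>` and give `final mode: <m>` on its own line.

1. SIG_FAR: (Recover) → mode=Manipulate action=rotate
2. SIG_FULL: (Manipulate) → mode=Approach action=open_gripper
3. SIG_LOST: (Approach) → mode=Retreat action=close_gripper
4. SIG_FAR: (Retreat) → mode=Standby action=open_gripper

final mode: Standby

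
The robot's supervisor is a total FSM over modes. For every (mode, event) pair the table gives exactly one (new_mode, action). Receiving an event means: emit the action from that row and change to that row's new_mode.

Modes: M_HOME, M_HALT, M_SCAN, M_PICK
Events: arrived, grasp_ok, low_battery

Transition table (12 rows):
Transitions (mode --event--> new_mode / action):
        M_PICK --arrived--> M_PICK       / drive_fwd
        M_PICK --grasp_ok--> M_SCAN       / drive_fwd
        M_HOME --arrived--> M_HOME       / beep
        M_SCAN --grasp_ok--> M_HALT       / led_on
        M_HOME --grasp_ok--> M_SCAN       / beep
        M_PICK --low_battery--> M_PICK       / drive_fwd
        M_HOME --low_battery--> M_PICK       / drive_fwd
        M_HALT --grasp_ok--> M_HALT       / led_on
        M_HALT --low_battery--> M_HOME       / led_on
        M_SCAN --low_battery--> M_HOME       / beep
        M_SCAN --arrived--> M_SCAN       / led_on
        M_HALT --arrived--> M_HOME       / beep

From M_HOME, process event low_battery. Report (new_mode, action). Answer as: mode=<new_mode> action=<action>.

current mode = M_HOME; filter table to that mode:
  (M_HOME, arrived) → (M_HOME, beep)
  (M_HOME, grasp_ok) → (M_SCAN, beep)
  (M_HOME, low_battery) → (M_PICK, drive_fwd)  ← event matches
event = low_battery selects (M_PICK, drive_fwd)

mode=M_PICK action=drive_fwd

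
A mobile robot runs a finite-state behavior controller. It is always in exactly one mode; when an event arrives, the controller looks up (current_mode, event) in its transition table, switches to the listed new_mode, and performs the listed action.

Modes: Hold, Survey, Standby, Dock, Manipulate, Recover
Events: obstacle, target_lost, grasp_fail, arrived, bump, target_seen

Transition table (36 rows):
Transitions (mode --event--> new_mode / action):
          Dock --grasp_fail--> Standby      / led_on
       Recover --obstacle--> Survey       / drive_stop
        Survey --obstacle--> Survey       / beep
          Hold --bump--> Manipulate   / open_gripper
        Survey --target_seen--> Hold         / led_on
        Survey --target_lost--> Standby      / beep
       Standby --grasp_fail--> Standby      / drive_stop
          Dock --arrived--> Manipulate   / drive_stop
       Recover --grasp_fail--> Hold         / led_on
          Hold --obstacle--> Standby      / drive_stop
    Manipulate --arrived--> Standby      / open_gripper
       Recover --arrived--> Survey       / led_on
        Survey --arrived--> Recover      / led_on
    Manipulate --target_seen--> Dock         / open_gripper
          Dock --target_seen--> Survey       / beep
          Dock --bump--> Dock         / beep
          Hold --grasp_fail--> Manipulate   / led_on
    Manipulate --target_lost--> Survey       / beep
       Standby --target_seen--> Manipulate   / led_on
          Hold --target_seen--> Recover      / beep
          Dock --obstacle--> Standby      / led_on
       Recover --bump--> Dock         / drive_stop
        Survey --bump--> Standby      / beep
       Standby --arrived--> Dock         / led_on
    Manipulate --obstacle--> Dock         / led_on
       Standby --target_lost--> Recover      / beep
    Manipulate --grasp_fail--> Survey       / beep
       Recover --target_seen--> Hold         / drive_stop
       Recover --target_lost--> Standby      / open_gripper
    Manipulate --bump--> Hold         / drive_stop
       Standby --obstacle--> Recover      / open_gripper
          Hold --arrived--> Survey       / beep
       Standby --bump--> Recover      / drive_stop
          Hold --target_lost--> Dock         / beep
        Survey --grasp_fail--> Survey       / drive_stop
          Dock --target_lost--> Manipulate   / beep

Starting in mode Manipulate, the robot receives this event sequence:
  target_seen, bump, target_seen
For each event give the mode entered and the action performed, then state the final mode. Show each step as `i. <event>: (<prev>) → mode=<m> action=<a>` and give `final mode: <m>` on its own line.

final mode: Survey

1. target_seen: (Manipulate) → mode=Dock action=open_gripper
2. bump: (Dock) → mode=Dock action=beep
3. target_seen: (Dock) → mode=Survey action=beep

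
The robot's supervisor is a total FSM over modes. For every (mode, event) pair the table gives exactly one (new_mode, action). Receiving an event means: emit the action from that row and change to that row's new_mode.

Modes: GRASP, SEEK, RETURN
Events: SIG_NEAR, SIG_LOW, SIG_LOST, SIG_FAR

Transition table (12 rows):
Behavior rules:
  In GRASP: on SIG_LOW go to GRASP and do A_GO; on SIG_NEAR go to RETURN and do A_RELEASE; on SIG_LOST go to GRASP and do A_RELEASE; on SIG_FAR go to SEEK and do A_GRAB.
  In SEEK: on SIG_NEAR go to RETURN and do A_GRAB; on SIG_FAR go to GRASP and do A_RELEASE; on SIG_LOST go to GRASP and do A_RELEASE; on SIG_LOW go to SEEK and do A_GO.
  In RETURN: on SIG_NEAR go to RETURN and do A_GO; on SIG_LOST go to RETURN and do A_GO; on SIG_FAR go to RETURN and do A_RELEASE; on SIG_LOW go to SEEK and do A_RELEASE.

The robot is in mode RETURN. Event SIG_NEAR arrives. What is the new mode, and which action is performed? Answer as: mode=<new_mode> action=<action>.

current mode = RETURN; filter table to that mode:
  (RETURN, SIG_NEAR) → (RETURN, A_GO)  ← event matches
  (RETURN, SIG_LOST) → (RETURN, A_GO)
  (RETURN, SIG_FAR) → (RETURN, A_RELEASE)
  (RETURN, SIG_LOW) → (SEEK, A_RELEASE)
event = SIG_NEAR selects (RETURN, A_GO)

mode=RETURN action=A_GO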